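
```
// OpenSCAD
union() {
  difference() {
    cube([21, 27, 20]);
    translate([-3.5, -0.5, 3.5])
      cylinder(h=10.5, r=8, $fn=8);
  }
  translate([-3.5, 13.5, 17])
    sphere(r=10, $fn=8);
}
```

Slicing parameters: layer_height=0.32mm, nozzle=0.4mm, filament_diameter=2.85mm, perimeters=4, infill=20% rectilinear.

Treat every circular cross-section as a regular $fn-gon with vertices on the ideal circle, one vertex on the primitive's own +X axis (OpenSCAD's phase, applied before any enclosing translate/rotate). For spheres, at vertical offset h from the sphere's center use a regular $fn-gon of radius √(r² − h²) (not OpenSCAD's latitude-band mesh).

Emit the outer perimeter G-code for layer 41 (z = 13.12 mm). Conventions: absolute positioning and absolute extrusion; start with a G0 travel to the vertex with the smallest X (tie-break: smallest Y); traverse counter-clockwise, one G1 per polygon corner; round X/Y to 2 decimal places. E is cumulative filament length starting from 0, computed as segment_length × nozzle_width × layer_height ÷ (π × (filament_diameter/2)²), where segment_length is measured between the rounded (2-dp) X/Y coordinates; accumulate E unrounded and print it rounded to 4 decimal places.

At z = 13.12 mm: the 21×27 cube contributes its full rectangle; the cylinder at (-3.5, -0.5): section is a regular 8-gon, circumradius r=8; Subtracting the remaining from the first: starting from the 21×27 cube, the r=8 cylinder at (-3.5, -0.5) partially overlaps it — only the 17.59 mm² overlap (of its 181.02 mm²) is removed, clipping the outline — 1 connected region; the r=10 sphere at (-3.5, 13.5) contributes a regular 8-gon of circumradius √(10²−3.88²) = 9.217; Combining (union): the regions partially overlap (shared area 60.63 mm²), so overlapping operands fuse into one piece — 1 connected region. The outline is a single polygon with 12 vertices. Extrusion per mm of travel: 0.4 × 0.32 / (π × 1.425²) = 0.020065. Accumulating E over each segment gives final E = 2.2906.

G0 X-12.72 Y13.50 Z13.12
G1 X-10.02 Y6.98 E0.1416
G1 X-3.50 Y4.28 E0.2832
G1 X0.38 Y5.89 E0.3675
G1 X2.16 Y5.16 E0.4061
G1 X4.29 Y0.00 E0.5181
G1 X21.00 Y0.00 E0.8534
G1 X21.00 Y27.00 E1.3951
G1 X0.00 Y27.00 E1.8165
G1 X0.00 Y21.27 E1.9314
G1 X-3.50 Y22.72 E2.0074
G1 X-10.02 Y20.02 E2.1490
G1 X-12.72 Y13.50 E2.2906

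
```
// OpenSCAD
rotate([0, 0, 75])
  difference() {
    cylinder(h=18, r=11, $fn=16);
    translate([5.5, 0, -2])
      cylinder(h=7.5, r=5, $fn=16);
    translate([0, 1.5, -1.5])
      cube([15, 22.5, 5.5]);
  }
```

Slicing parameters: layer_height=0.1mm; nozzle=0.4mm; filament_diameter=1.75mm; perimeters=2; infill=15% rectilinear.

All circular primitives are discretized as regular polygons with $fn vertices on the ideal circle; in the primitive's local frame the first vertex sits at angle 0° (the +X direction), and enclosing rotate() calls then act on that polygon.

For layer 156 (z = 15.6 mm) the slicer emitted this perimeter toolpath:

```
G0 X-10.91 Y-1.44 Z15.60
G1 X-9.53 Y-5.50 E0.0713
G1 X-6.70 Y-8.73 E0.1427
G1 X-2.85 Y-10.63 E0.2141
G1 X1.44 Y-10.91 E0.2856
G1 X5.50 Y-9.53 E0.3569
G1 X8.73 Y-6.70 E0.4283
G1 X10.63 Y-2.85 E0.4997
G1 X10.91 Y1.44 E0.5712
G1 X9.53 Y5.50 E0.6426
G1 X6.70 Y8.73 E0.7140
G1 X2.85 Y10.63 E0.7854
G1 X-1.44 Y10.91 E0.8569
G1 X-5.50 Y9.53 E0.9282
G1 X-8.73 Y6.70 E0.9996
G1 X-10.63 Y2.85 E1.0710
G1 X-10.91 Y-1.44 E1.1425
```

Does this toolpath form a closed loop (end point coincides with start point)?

yes

Start point (G0): (-10.91, -1.44). End point (last G1): the path returns to the start — closed.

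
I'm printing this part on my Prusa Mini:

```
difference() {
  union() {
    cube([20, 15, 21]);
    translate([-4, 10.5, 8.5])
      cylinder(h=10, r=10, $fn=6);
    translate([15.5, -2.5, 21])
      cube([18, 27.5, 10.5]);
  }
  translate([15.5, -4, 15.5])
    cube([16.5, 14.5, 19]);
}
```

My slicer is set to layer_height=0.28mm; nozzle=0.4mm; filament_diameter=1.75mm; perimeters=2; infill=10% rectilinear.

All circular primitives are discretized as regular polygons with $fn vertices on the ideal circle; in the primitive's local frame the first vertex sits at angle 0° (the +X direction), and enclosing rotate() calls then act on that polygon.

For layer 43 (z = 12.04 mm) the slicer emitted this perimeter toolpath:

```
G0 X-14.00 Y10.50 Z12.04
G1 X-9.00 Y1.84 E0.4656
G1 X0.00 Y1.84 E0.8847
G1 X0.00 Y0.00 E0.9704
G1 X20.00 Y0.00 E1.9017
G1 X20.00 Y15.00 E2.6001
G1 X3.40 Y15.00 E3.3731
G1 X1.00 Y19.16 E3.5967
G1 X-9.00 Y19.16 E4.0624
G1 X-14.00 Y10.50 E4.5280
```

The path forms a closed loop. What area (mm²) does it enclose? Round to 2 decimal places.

Apply the shoelace formula to the sequence of (X, Y) vertices; enclosed area = 508.33 mm².

508.33 mm²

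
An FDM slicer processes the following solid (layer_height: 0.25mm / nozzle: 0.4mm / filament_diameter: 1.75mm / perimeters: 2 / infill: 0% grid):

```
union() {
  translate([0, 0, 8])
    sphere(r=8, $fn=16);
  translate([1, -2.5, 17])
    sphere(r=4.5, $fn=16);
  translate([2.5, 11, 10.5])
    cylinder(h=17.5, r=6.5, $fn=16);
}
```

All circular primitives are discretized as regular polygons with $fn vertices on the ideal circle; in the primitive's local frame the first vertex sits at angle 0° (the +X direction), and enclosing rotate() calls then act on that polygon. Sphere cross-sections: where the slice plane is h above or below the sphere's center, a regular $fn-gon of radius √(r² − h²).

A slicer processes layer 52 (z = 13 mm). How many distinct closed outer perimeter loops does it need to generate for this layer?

At z = 13 mm: the sphere: section is a regular 16-gon, circumradius = √(r²−h²) = √(8²−5²) = 6.245; the r=4.5 sphere at (1, -2.5) contributes a regular 16-gon of circumradius √(4.5²−4²) = 2.062; the r=6.5 cylinder at (2.5, 11) gives a regular 16-gon of circumradius 6.5 (constant along its height); Combining (union): the regions partially overlap (shared area 17.84 mm²), so overlapping operands fuse into one piece — 1 connected region. The result has 1 disconnected region.

1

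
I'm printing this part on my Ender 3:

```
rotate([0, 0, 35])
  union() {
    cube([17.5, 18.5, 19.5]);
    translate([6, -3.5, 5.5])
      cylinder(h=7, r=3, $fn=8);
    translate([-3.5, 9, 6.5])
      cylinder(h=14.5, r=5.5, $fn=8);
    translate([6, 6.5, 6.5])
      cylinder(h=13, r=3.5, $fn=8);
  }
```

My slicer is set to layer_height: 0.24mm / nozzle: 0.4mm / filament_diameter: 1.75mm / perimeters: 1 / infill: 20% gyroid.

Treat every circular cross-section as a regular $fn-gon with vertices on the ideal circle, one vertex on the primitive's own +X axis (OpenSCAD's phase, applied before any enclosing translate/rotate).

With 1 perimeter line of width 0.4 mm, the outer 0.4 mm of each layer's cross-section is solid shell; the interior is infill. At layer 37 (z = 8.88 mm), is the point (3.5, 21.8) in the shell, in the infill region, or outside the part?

infill

At z = 8.88 mm: the cube is present — its section is the full 17.5×18.5 rectangle; the cylinder at (6, -3.5): section is a regular 8-gon, circumradius r=3; the r=5.5 cylinder at (-3.5, 9) contributes a regular 8-gon of circumradius 5.5; the r=3.5 cylinder at (6, 6.5) contributes a regular 8-gon of circumradius 3.5; Taking the union: the regions partially overlap (shared area 44.00 mm²), so overlapping operands fuse into one piece — 2 connected regions; (whole slice rotated 35° about Z — lengths, areas and connectivity unchanged). Overall, the cross-section has 2 separate islands. Undo the 35° rotation: the query point maps to (15.371, 15.850) in the un-rotated model frame. The nearest boundary edge runs (17.50, 18.50)→(17.50, 0.00); distance from the point to it = 2.13 mm. (Shell/infill is judged within the island containing the point — the largest one.) The point is inside the cross-section and 2.13 mm from the nearest boundary — more than the 0.4 mm shell width (1 × 0.4), so it's in the infill interior.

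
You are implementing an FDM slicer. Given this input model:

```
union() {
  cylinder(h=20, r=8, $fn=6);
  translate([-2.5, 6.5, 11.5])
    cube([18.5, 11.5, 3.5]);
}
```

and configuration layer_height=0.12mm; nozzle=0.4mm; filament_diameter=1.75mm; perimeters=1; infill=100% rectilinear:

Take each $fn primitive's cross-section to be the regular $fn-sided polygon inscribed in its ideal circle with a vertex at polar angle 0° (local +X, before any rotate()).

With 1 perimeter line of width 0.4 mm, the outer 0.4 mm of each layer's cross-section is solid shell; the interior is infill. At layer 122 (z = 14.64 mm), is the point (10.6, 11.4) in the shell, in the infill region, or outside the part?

At z = 14.64 mm: the r=8 cylinder gives a regular 6-gon of circumradius 8 (constant along its height); the 18.5×11.5 cube at (-2.5, 6.5) contributes its full rectangle; Taking the union: the regions partially overlap (shared area 2.84 mm²), so overlapping operands fuse into one piece — 1 connected region. Overall, the cross-section is a single solid region. The nearest boundary edge runs (16.00, 6.50)→(4.25, 6.50); distance from the point to it = 4.90 mm. The point is inside the cross-section and 4.90 mm from the nearest boundary — more than the 0.4 mm shell width (1 × 0.4), so it's in the infill interior.

infill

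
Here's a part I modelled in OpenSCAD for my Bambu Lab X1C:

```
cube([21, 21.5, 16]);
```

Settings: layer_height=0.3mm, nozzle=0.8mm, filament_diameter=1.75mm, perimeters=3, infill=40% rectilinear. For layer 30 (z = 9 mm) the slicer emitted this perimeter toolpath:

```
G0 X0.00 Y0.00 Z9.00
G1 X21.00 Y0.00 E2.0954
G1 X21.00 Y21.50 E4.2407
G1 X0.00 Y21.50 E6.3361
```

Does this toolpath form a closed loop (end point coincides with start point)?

Start point (G0): (0.00, 0.00). End point (last G1): the path does not return to the start — open.

no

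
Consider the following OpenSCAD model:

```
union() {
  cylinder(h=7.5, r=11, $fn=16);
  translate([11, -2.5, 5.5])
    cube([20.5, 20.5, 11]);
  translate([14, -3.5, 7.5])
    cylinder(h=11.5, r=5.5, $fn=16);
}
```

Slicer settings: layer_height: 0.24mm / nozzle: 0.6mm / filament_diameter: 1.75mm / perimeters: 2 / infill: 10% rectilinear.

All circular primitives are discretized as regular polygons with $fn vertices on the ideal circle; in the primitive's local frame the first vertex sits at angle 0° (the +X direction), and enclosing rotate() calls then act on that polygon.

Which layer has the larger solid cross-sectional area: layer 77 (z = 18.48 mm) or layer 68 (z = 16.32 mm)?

layer 68 (z = 16.32 mm)

Layer 77 (z = 18.48): the cylinder is absent (z outside [0, 7.5]); the cube at (11, -2.5) is not intersected at this z (z outside [5.5, 16.5]); the r=5.5 cylinder at (14, -3.5) contributes a regular 16-gon of circumradius 5.5 (area = (16/2)·5.500²·sin(360°/16) = 92.61 mm²); Merging all regions: only the r=5.5 cylinder at (14, -3.5) is present, so the union is just that shape — area = 92.61 mm². So its area = 92.61 mm². Layer 68 (z = 16.32): the cylinder is not intersected at this z (z outside [0, 7.5]); the cube at (11, -2.5) (footprint 20.5×20.5) is included at this height (area 420.25 mm²); the r=5.5 cylinder at (14, -3.5) contributes a regular 16-gon of circumradius 5.5 (area = (16/2)·5.500²·sin(360°/16) = 92.61 mm²); Taking the union: the regions partially overlap — summed areas 512.86 mm² minus the doubly-counted overlap 30.17 mm² gives 482.69 mm² — area = 482.69 mm². So its area = 482.69 mm². Layer 68 is larger (482.69 vs 92.61 mm²).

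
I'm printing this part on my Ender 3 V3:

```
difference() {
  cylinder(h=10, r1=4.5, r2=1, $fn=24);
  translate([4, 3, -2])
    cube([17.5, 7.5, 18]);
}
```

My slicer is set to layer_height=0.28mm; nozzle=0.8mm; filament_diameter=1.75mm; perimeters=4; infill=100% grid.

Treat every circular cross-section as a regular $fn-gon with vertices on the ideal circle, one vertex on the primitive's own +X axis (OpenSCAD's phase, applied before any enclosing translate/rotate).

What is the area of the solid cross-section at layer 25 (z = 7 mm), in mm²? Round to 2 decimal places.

At z = 7 mm: the cone contributes a regular 24-gon of circumradius 2.050 (interpolated between r1=4.5 and r2=1 at t=0.700) (area = (24/2)·2.050²·sin(360°/24) = 13.05 mm²); the 17.5×7.5 cube at (4, 3) contributes its full rectangle (area 131.25 mm²); Subtracting the remaining from the first: starting from the cone (13.05 mm²), the 17.5×7.5 cube at (4, 3) misses the remaining region (no effect) — area = 13.05 mm². Overall, the cross-section is a single solid region. Net area = 13.05 mm².

13.05 mm²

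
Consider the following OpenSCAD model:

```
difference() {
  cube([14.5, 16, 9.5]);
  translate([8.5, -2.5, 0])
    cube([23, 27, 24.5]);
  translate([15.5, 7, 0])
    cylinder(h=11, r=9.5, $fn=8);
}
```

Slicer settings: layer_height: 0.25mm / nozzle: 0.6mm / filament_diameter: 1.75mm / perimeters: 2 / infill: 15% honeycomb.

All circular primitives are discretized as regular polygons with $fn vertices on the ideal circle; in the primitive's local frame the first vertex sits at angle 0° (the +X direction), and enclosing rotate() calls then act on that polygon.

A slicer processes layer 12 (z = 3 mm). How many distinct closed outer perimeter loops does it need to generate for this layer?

At z = 3 mm: the 14.5×16 cube contributes its full rectangle; the 23×27 cube at (8.5, -2.5) contributes its full rectangle; the r=9.5 cylinder at (15.5, 7) gives a regular 8-gon of circumradius 9.5 (constant along its height); Subtracting the remaining from the first: starting from the 14.5×16 cube, the 23×27 cube at (8.5, -2.5) partially overlaps it — only the 96.00 mm² overlap (of its 621.00 mm²) is removed, clipping the outline; the r=9.5 cylinder at (15.5, 7) partially overlaps it — only the 15.09 mm² overlap (of its 255.27 mm²) is removed, clipping the outline — 1 connected region. The result has 1 disconnected region.

1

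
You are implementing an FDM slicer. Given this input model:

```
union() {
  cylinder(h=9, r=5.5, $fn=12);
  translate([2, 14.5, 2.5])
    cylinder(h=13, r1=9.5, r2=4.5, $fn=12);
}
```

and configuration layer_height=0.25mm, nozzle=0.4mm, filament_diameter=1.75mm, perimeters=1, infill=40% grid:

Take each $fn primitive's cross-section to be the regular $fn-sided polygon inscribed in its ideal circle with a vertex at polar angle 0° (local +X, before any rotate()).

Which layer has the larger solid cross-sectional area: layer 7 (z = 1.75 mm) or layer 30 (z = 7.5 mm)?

Layer 7 (z = 1.75): the cylinder: section is a regular 12-gon, circumradius r=5.5 (area = (12/2)·5.500²·sin(360°/12) = 90.75 mm²); the cone at (2, 14.5) is absent (z outside [2.5, 15.5]); Merging all regions: only the r=5.5 cylinder is present, so the union is just that shape — area = 90.75 mm². So its area = 90.75 mm². Layer 30 (z = 7.5): the r=5.5 cylinder gives a regular 12-gon of circumradius 5.5 (constant along its height) (area = (12/2)·5.500²·sin(360°/12) = 90.75 mm²); the cone at (2, 14.5) (r1=9.5→r2=4.5) has section circumradius 7.577 here — a regular 12-gon (area = (12/2)·7.577²·sin(360°/12) = 172.23 mm²); Taking the union: the 2 present regions are separate (no shared area or edge), so areas and boundary lengths simply add and each stays a separate island — area = 262.98 mm². So its area = 262.98 mm². Layer 30 is larger (262.98 vs 90.75 mm²).

layer 30 (z = 7.5 mm)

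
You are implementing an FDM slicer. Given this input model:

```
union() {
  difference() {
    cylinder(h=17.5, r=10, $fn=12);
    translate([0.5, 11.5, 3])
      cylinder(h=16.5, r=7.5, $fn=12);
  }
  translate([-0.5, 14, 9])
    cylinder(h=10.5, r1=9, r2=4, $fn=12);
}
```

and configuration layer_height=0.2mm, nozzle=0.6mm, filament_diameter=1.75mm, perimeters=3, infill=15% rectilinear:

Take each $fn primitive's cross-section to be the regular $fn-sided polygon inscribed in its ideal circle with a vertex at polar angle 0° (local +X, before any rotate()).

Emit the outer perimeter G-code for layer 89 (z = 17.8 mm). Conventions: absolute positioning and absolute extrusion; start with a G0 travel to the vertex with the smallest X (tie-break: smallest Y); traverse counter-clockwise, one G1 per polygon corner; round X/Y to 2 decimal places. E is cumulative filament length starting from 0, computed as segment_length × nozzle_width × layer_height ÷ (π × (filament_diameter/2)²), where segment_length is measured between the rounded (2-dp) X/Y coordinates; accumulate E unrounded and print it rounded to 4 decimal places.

At z = 17.8 mm: the cylinder is absent (z outside [0, 17.5]); the r=7.5 cylinder at (0.5, 11.5) contributes a regular 12-gon of circumradius 7.5; Subtracting the remaining from the first: the first operand is absent here, so nothing remains; the cone at (-0.5, 14): at t=0.838 of its height the radius interpolates to r₁+(r₂−r₁)t = 4.810, giving a regular 12-gon of that circumradius; Combining (union): only the cone at (-0.5, 14) is present, so the union is just that shape — 1 connected region. The outline is a single polygon with 12 vertices. Extrusion per mm of travel: 0.6 × 0.2 / (π × 0.875²) = 0.049890. Accumulating E over each segment gives final E = 1.4909.

G0 X-5.31 Y14.00 Z17.80
G1 X-4.67 Y11.60 E0.1239
G1 X-2.90 Y9.83 E0.2488
G1 X-0.50 Y9.19 E0.3727
G1 X1.90 Y9.83 E0.4966
G1 X3.67 Y11.60 E0.6215
G1 X4.31 Y14.00 E0.7454
G1 X3.67 Y16.40 E0.8694
G1 X1.90 Y18.17 E0.9943
G1 X-0.50 Y18.81 E1.1182
G1 X-2.90 Y18.17 E1.2421
G1 X-4.67 Y16.40 E1.3670
G1 X-5.31 Y14.00 E1.4909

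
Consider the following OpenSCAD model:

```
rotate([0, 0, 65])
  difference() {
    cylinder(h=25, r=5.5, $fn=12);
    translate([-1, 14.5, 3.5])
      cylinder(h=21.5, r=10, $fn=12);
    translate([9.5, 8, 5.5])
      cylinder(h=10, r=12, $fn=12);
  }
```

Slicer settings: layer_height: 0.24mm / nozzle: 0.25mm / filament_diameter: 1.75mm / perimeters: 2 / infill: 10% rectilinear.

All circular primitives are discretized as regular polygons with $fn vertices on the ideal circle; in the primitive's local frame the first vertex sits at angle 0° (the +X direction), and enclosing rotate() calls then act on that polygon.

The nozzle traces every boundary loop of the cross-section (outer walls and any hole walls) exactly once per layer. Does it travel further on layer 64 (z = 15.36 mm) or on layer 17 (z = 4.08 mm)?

layer 17 (z = 4.08 mm)

Layer 64 (z = 15.36): the r=5.5 cylinder contributes a regular 12-gon of circumradius 5.5 (perimeter = 2·12·5.500·sin(180°/12) = 34.16 mm); the r=10 cylinder at (-1, 14.5) contributes a regular 12-gon of circumradius 10 (perimeter = 2·12·10.000·sin(180°/12) = 62.12 mm); the cylinder at (9.5, 8): section is a regular 12-gon, circumradius r=12 (perimeter = 2·12·12.000·sin(180°/12) = 74.54 mm); After the difference (first − rest): starting from the r=5.5 cylinder, the r=10 cylinder at (-1, 14.5) partially overlaps it — only the 1.73 mm² overlap (of its 300.00 mm²) is removed, clipping the outline; the r=12 cylinder at (9.5, 8) partially overlaps it — only the 32.33 mm² overlap (of its 432.00 mm²) is removed, clipping the outline — boundary = 31.41 mm; (whole slice rotated 65° about Z — lengths, areas and connectivity unchanged). So its perimeter = 31.41 mm. Layer 17 (z = 4.08): the cylinder: section is a regular 12-gon, circumradius r=5.5 (perimeter = 2·12·5.500·sin(180°/12) = 34.16 mm); the r=10 cylinder at (-1, 14.5) gives a regular 12-gon of circumradius 10 (constant along its height) (perimeter = 2·12·10.000·sin(180°/12) = 62.12 mm); the cylinder at (9.5, 8) does not reach this height (z outside [5.5, 15.5]); After the difference (first − rest): starting from the r=5.5 cylinder, the r=10 cylinder at (-1, 14.5) partially overlaps it — only the 1.73 mm² overlap (of its 300.00 mm²) is removed, clipping the outline — boundary = 34.16 mm; (rotated 65° about Z; rotation is an isometry so areas/perimeters/island counts are preserved). So its perimeter = 34.16 mm. Layer 17 is larger (34.16 vs 31.41 mm).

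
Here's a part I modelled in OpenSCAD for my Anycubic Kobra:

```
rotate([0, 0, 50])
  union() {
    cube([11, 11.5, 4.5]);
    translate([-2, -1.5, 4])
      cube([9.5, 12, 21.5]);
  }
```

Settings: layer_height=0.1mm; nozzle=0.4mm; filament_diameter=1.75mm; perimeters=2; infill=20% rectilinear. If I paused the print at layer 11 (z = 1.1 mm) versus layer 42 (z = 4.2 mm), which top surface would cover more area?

Layer 11 (z = 1.1): the cube is present — its section is the full 11×11.5 rectangle (area 126.50 mm²); the cube at (-2, -1.5) does not reach this height (z outside [4, 25.5]); Taking the union: only the 11×11.5 cube is present, so the union is just that shape — area = 126.50 mm²; (whole slice rotated 50° about Z — lengths, areas and connectivity unchanged). So its area = 126.50 mm². Layer 42 (z = 4.2): the 11×11.5 cube contributes its full rectangle (area 126.50 mm²); the cube at (-2, -1.5) (footprint 9.5×12) is included at this height (area 114.00 mm²); Combining (union): the regions partially overlap — summed areas 240.50 mm² minus the doubly-counted overlap 78.75 mm² gives 161.75 mm² — area = 161.75 mm²; (whole slice rotated 50° about Z — lengths, areas and connectivity unchanged). So its area = 161.75 mm². Layer 42 is larger (161.75 vs 126.50 mm²).

layer 42 (z = 4.2 mm)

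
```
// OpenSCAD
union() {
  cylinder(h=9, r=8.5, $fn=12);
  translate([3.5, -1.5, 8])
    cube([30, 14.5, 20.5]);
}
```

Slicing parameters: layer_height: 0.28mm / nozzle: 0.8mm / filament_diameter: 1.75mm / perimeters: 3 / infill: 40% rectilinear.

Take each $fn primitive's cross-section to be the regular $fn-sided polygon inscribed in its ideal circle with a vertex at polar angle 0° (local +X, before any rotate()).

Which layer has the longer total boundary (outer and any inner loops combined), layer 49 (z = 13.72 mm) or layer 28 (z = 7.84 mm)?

layer 49 (z = 13.72 mm)

Layer 49 (z = 13.72): the cylinder is absent (z outside [0, 9]); the cube at (3.5, -1.5) is present — its section is the full 30×14.5 rectangle (perimeter 89.00 mm); Merging all regions: only the 30×14.5 cube at (3.5, -1.5) is present, so the union is just that shape — boundary = 89.00 mm. So its perimeter = 89.00 mm. Layer 28 (z = 7.84): the r=8.5 cylinder contributes a regular 12-gon of circumradius 8.5 (perimeter = 2·12·8.500·sin(180°/12) = 52.80 mm); the cube at (3.5, -1.5) is not intersected at this z (z outside [8, 28.5]); Merging all regions: only the r=8.5 cylinder is present, so the union is just that shape — boundary = 52.80 mm. So its perimeter = 52.80 mm. Layer 49 is larger (89.00 vs 52.80 mm).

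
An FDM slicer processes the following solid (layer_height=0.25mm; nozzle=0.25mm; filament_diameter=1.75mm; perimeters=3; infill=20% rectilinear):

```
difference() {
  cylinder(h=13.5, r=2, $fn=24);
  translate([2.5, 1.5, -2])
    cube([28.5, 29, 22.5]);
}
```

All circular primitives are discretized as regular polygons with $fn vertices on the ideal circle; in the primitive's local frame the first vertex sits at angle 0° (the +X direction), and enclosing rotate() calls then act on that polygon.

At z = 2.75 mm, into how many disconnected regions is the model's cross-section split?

1

At z = 2.75 mm: the r=2 cylinder contributes a regular 24-gon of circumradius 2; the cube at (2.5, 1.5) (footprint 28.5×29) is included at this height; Subtracting the remaining from the first: starting from the r=2 cylinder, the 28.5×29 cube at (2.5, 1.5) misses the remaining region (no effect) — 1 connected region. The result has 1 disconnected region.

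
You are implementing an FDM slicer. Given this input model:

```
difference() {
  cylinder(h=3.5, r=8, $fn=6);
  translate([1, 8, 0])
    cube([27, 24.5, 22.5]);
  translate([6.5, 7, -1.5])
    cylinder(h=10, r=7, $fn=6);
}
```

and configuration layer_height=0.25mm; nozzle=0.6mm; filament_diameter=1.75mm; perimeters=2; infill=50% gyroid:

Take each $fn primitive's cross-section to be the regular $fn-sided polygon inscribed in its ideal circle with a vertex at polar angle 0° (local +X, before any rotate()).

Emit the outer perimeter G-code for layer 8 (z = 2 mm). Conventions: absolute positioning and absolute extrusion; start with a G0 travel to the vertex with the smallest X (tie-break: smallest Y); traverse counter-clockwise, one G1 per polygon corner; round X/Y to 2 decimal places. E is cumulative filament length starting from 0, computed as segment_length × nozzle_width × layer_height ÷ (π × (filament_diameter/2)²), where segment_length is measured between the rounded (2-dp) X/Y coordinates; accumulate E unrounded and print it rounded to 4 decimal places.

G0 X-8.00 Y0.00 Z2.00
G1 X-4.00 Y-6.93 E0.4990
G1 X4.00 Y-6.93 E0.9979
G1 X8.00 Y0.00 E1.4969
G1 X7.46 Y0.94 E1.5645
G1 X3.00 Y0.94 E1.8426
G1 X-0.46 Y6.93 E2.2740
G1 X-4.00 Y6.93 E2.4948
G1 X-8.00 Y0.00 E2.9938

At z = 2 mm: the r=8 cylinder gives a regular 6-gon of circumradius 8 (constant along its height); the 27×24.5 cube at (1, 8) contributes its full rectangle; the r=7 cylinder at (6.5, 7) gives a regular 6-gon of circumradius 7 (constant along its height); After the difference (first − rest): starting from the r=8 cylinder, the 27×24.5 cube at (1, 8) misses the remaining region (no effect); the r=7 cylinder at (6.5, 7) partially overlaps it — only the 26.71 mm² overlap (of its 127.31 mm²) is removed, clipping the outline — 1 connected region. The outline is a single polygon with 8 vertices. Extrusion per mm of travel: 0.6 × 0.25 / (π × 0.875²) = 0.062363. Accumulating E over each segment gives final E = 2.9938.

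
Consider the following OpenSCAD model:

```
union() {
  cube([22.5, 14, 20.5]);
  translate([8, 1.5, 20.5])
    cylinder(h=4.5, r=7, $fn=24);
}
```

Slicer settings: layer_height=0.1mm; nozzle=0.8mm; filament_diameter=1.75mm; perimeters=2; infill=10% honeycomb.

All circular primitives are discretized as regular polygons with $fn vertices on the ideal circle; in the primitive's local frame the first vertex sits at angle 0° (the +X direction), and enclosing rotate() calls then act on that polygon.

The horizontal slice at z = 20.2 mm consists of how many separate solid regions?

At z = 20.2 mm: the cube is present — its section is the full 22.5×14 rectangle; the cylinder at (8, 1.5) is absent (z outside [20.5, 25]); Combining (union): only the 22.5×14 cube is present, so the union is just that shape — 1 connected region. The result has 1 disconnected region.

1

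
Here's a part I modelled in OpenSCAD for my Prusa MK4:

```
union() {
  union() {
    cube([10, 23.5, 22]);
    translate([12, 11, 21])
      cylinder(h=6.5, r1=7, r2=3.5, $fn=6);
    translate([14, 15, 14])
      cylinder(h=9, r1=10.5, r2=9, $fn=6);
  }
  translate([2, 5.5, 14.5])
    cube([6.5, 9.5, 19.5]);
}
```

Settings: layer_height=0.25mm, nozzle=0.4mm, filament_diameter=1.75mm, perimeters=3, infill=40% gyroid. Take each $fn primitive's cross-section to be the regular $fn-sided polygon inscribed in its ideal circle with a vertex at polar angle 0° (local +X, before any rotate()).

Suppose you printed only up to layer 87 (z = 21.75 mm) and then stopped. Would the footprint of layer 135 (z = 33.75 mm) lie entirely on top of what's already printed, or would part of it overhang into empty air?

Compare the two slices. At z = 21.75: the cube is present — its section is the full 10×23.5 rectangle (area 235.00 mm²); the cone at (12, 11): at t=0.115 of its height the radius interpolates to r₁+(r₂−r₁)t = 6.596, giving a regular 6-gon of that circumradius (area = (6/2)·6.596²·sin(360°/6) = 113.04 mm²); the cone at (14, 15) contributes a regular 6-gon of circumradius 9.208 (interpolated between r1=10.5 and r2=9 at t=0.861) (area = (6/2)·9.208²·sin(360°/6) = 220.30 mm²); Merging all regions: the regions partially overlap — summed areas 568.34 mm² minus the doubly-counted overlap 149.31 mm² gives 419.03 mm² — area = 419.03 mm²; the 6.5×9.5 cube at (2, 5.5) contributes its full rectangle (area 61.75 mm²); Merging all regions: the 6.5×9.5 cube at (2, 5.5) lies entirely inside the result so far, so the union is just the result so far — area = 419.03 mm². At z = 33.75: the cube is absent (z outside [0, 22]); the cone at (12, 11) is absent (z outside [21, 27.5]); the cone at (14, 15) does not reach this height (z outside [14, 23]); Merging all regions: nothing is present at this height; the 6.5×9.5 cube at (2, 5.5) contributes its full rectangle (area 61.75 mm²); Taking the union: only the 6.5×9.5 cube at (2, 5.5) is present, so the union is just that shape — area = 61.75 mm². Checking containment: the cross-section at z = 33.75 is a subset of the cross-section at z = 21.75.

entirely on top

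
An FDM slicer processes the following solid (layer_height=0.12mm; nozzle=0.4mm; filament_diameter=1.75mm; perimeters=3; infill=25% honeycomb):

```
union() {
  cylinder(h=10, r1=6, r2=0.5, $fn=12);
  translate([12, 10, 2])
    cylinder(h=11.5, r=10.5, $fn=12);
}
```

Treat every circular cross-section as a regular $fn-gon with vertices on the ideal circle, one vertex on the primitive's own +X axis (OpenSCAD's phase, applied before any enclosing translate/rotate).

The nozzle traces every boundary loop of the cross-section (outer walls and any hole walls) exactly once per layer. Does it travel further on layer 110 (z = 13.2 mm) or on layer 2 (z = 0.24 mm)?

layer 110 (z = 13.2 mm)

Layer 110 (z = 13.2): the cone is absent (z outside [0, 10]); the cylinder at (12, 10): section is a regular 12-gon, circumradius r=10.5 (perimeter = 2·12·10.500·sin(180°/12) = 65.22 mm); Combining (union): only the r=10.5 cylinder at (12, 10) is present, so the union is just that shape — boundary = 65.22 mm. So its perimeter = 65.22 mm. Layer 2 (z = 0.24): the cone (r1=6→r2=0.5) has section circumradius 5.868 here — a regular 12-gon (perimeter = 2·12·5.868·sin(180°/12) = 36.45 mm); the cylinder at (12, 10) is absent (z outside [2, 13.5]); Combining (union): only the cone is present, so the union is just that shape — boundary = 36.45 mm. So its perimeter = 36.45 mm. Layer 110 is larger (65.22 vs 36.45 mm).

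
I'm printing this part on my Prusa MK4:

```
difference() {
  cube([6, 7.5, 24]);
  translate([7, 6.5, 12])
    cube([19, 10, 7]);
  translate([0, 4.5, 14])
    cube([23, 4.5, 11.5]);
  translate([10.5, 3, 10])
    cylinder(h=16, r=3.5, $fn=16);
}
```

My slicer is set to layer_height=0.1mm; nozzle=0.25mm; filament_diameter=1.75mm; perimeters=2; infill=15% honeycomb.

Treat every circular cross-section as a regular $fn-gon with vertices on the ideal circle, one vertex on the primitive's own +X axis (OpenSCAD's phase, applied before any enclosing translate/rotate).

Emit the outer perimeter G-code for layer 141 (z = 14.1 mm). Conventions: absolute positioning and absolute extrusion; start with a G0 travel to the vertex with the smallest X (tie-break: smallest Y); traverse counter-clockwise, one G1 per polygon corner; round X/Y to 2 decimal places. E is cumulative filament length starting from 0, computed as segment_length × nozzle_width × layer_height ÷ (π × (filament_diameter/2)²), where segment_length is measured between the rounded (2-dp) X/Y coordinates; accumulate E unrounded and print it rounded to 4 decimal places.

G0 X0.00 Y0.00 Z14.10
G1 X6.00 Y0.00 E0.0624
G1 X6.00 Y4.50 E0.1091
G1 X0.00 Y4.50 E0.1715
G1 X0.00 Y0.00 E0.2183

At z = 14.1 mm: the 6×7.5 cube contributes its full rectangle; the cube at (7, 6.5) is present — its section is the full 19×10 rectangle; the 23×4.5 cube at (0, 4.5) contributes its full rectangle; the r=3.5 cylinder at (10.5, 3) contributes a regular 16-gon of circumradius 3.5; After the difference (first − rest): starting from the 6×7.5 cube, the 19×10 cube at (7, 6.5) misses the remaining region (no effect); the 23×4.5 cube at (0, 4.5) partially overlaps it — only the 18.00 mm² overlap (of its 103.50 mm²) is removed, clipping the outline; the r=3.5 cylinder at (10.5, 3) misses the remaining region (no effect) — 1 connected region. The outline is a single polygon with 4 vertices. Extrusion per mm of travel: 0.25 × 0.1 / (π × 0.875²) = 0.010394. Accumulating E over each segment gives final E = 0.2183.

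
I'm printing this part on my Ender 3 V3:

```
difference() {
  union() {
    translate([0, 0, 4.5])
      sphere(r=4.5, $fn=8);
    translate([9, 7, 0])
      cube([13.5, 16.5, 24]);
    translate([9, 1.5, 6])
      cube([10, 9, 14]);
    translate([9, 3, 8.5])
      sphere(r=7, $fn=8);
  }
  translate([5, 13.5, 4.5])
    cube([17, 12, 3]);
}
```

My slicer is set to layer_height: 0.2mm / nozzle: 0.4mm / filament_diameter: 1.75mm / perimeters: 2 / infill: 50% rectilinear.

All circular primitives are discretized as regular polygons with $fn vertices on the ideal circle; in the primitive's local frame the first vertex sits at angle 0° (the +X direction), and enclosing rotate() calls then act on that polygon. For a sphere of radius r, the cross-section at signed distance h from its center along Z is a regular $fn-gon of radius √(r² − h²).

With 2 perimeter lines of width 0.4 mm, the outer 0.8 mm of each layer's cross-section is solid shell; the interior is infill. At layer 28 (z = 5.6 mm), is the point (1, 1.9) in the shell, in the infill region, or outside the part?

infill

At z = 5.6 mm: the r=4.5 sphere contributes a regular 8-gon of circumradius √(4.5²−1.1²) = 4.363; the cube at (9, 7) is present — its section is the full 13.5×16.5 rectangle; the cube at (9, 1.5) does not reach this height (z outside [6, 20]); the r=7 sphere at (9, 3) contributes a regular 8-gon of circumradius √(7²−2.9²) = 6.371; Merging all regions: the regions partially overlap (shared area 8.22 mm²), so overlapping operands fuse into one piece — 1 connected region; the cube at (5, 13.5) is present — its section is the full 17×12 rectangle; Taking the first minus the rest: starting from the result so far, the 17×12 cube at (5, 13.5) partially overlaps it — only the 130.00 mm² overlap (of its 204.00 mm²) is removed, clipping the outline — 1 connected region. Overall, the cross-section is a single solid region. The nearest boundary edge runs (0.00, 4.36)→(2.73, 3.23); distance from the point to it = 1.89 mm. The point is inside the cross-section and 1.89 mm from the nearest boundary — more than the 0.8 mm shell width (2 × 0.4), so it's in the infill interior.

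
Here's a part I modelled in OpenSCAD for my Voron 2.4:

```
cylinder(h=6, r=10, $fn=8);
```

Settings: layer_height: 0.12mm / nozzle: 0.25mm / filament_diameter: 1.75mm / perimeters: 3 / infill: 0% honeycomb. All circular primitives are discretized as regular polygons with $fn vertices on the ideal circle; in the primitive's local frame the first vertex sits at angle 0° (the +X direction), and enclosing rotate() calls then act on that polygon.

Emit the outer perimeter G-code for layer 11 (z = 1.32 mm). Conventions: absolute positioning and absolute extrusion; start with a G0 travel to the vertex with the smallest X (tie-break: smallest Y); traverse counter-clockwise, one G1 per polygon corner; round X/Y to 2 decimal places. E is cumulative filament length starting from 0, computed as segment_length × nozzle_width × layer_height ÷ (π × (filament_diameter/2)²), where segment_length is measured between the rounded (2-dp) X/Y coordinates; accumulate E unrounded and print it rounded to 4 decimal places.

At z = 1.32 mm: the r=10 cylinder gives a regular 8-gon of circumradius 10 (constant along its height). The outline is a single polygon with 8 vertices. Extrusion per mm of travel: 0.25 × 0.12 / (π × 0.875²) = 0.012473. Accumulating E over each segment gives final E = 0.7636.

G0 X-10.00 Y0.00 Z1.32
G1 X-7.07 Y-7.07 E0.0955
G1 X0.00 Y-10.00 E0.1909
G1 X7.07 Y-7.07 E0.2864
G1 X10.00 Y0.00 E0.3818
G1 X7.07 Y7.07 E0.4773
G1 X0.00 Y10.00 E0.5727
G1 X-7.07 Y7.07 E0.6682
G1 X-10.00 Y0.00 E0.7636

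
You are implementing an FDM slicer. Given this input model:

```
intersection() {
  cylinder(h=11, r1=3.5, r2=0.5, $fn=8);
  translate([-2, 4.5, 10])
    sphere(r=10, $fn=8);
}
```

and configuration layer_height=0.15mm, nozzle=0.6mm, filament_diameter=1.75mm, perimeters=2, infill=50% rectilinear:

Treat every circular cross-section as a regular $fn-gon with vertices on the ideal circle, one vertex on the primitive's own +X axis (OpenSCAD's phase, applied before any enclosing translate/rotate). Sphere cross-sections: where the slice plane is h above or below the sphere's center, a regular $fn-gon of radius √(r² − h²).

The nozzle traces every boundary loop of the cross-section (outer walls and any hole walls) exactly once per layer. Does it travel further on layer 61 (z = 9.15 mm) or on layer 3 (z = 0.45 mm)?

Layer 61 (z = 9.15): the cone (r1=3.5→r2=0.5) has section circumradius 1.005 here — a regular 8-gon (perimeter = 2·8·1.005·sin(180°/8) = 6.15 mm); the r=10 sphere at (-2, 4.5) slices to a regular 8-gon of circumradius 9.964 (√(r²−h²) with h=0.85 from center) (perimeter = 2·8·9.964·sin(180°/8) = 61.01 mm); Keeping only the common overlap: the cone lies inside the r=10 sphere at (-2, 4.5), so it is kept whole — boundary = 6.15 mm. So its perimeter = 6.15 mm. Layer 3 (z = 0.45): the cone: at t=0.041 of its height the radius interpolates to r₁+(r₂−r₁)t = 3.377, giving a regular 8-gon of that circumradius (perimeter = 2·8·3.377·sin(180°/8) = 20.68 mm); the sphere at (-2, 4.5): section is a regular 8-gon, circumradius = √(r²−h²) = √(10²−9.55²) = 2.966 (perimeter = 2·8·2.966·sin(180°/8) = 18.16 mm); Keeping only the common overlap: the r=10 sphere at (-2, 4.5) partially overlaps the cone; clipping to the common part keeps 2.70 mm² — boundary = 7.51 mm. So its perimeter = 7.51 mm. Layer 3 is larger (7.51 vs 6.15 mm).

layer 3 (z = 0.45 mm)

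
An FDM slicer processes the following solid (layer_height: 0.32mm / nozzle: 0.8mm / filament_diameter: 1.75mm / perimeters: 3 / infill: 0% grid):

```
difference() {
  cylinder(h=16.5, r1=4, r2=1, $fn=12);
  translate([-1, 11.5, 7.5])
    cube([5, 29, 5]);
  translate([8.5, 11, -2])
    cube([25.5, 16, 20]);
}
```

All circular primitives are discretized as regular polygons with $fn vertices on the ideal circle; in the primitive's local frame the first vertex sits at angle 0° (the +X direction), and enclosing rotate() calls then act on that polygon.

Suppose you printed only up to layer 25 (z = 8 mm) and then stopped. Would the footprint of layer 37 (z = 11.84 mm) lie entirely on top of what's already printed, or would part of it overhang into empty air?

Compare the two slices. At z = 8: the cone (r1=4→r2=1) has section circumradius 2.545 here — a regular 12-gon (area = (12/2)·2.545²·sin(360°/12) = 19.44 mm²); the 5×29 cube at (-1, 11.5) contributes its full rectangle (area 145.00 mm²); the cube at (8.5, 11) is present — its section is the full 25.5×16 rectangle (area 408.00 mm²); Taking the first minus the rest: starting from the cone (19.44 mm²), the 5×29 cube at (-1, 11.5) misses the remaining region (no effect); the 25.5×16 cube at (8.5, 11) misses the remaining region (no effect) — area = 19.44 mm². At z = 11.84: the cone: at t=0.718 of its height the radius interpolates to r₁+(r₂−r₁)t = 1.847, giving a regular 12-gon of that circumradius (area = (12/2)·1.847²·sin(360°/12) = 10.24 mm²); the cube at (-1, 11.5) is present — its section is the full 5×29 rectangle (area 145.00 mm²); the 25.5×16 cube at (8.5, 11) contributes its full rectangle (area 408.00 mm²); Taking the first minus the rest: starting from the cone (10.24 mm²), the 5×29 cube at (-1, 11.5) misses the remaining region (no effect); the 25.5×16 cube at (8.5, 11) misses the remaining region (no effect) — area = 10.24 mm². Checking containment: the cross-section at z = 11.84 is a subset of the cross-section at z = 8.

entirely on top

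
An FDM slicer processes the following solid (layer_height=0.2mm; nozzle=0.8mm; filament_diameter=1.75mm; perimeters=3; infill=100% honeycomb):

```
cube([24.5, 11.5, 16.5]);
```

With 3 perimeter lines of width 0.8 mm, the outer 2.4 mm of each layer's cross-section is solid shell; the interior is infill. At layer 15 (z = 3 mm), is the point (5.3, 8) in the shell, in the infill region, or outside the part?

infill

At z = 3 mm: the cube is present — its section is the full 24.5×11.5 rectangle. Overall, the cross-section is a single solid region. The nearest boundary edge runs (24.50, 11.50)→(0.00, 11.50); distance from the point to it = 3.50 mm. The point is inside the cross-section and 3.50 mm from the nearest boundary — more than the 2.4 mm shell width (3 × 0.8), so it's in the infill interior.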